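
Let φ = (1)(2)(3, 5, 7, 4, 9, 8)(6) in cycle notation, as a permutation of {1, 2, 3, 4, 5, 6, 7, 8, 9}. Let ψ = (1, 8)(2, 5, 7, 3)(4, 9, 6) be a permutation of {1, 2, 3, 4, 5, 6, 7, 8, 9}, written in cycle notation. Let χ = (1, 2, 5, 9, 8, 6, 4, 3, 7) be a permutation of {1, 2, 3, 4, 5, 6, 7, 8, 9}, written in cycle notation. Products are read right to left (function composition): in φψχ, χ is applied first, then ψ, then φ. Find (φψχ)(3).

5

Chase 3: χ(3) = 7; ψ(7) = 3; φ(3) = 5. Hence (φψχ)(3) = 5.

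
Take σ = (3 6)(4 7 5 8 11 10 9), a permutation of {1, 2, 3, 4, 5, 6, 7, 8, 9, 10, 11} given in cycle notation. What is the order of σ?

14

The cycle type of σ is (7, 2, 1, 1).
The order is lcm(7, 2) = 14.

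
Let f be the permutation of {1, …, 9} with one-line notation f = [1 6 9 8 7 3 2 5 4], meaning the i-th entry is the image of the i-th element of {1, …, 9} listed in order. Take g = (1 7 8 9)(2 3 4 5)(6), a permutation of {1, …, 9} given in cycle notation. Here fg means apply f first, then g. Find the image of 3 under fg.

First apply f: f(3) = 9, then g(9) = 1. Thus (fg)(3) = 1.

1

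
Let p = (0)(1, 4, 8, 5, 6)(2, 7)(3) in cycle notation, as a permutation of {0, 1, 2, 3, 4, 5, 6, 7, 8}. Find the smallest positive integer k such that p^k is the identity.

The cycle type of p is (5, 2, 1, 1).
The order of p is the least common multiple of its cycle lengths: lcm(5, 2) = 10.

10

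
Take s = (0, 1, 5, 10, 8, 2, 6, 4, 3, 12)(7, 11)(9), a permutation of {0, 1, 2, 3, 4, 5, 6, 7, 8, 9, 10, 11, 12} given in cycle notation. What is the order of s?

10

The cycle type of s is (10, 2, 1).
Since disjoint cycles commute, ord(s) = lcm(10, 2) = 10.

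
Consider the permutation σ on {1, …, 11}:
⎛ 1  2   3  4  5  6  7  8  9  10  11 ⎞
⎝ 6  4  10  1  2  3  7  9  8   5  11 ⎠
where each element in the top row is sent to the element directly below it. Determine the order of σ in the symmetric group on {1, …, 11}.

14

Writing σ as disjoint cycles, the cycle lengths are 7, 2, 1, 1.
Since disjoint cycles commute, ord(σ) = lcm(7, 2) = 14.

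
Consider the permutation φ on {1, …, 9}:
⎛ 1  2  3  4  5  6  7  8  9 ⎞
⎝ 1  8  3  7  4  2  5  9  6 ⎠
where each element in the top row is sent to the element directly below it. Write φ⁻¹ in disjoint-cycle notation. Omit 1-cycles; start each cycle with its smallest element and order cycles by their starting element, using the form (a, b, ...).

(2, 6, 9, 8)(4, 5, 7)

First write φ in disjoint cycles: (2, 8, 9, 6)(4, 7, 5).
The inverse reverses every cycle; in canonical form, φ⁻¹ = (2, 6, 9, 8)(4, 5, 7).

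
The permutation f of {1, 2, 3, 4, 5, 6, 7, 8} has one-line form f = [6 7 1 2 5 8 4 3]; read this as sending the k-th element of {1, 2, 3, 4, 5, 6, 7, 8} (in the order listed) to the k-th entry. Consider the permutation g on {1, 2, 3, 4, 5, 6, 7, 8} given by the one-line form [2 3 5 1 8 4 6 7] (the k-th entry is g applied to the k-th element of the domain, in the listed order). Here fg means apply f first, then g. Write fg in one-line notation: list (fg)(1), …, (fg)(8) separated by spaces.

For each element, apply f then g: 1 → 6 → 4; 2 → 7 → 6; 3 → 1 → 2; 4 → 2 → 3; 5 → 5 → 8; 6 → 8 → 7; 7 → 4 → 1; 8 → 3 → 5.
Collecting the images, fg = [4 6 2 3 8 7 1 5].

4 6 2 3 8 7 1 5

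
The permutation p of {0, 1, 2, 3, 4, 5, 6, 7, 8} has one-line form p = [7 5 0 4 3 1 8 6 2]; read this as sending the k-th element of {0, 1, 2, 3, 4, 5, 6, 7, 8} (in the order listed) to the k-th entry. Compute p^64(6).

7

Tracing 6 → 8 → … returns to 6 after 5 steps, so 6 lies in a 5-cycle (0 7 6 8 2).
Since the cycle has length 5, p^64 acts on it the same as p^4 (64 mod 5 = 4).
Stepping 4 places around the cycle: 6 → 8 → 2 → 0 → 7.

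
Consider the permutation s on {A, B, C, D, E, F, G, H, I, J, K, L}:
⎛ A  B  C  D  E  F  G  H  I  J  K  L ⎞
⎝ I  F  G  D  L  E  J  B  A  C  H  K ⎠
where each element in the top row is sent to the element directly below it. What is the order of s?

Writing s as disjoint cycles, the cycle lengths are 6, 3, 2, 1.
The order is lcm(6, 3, 2) = 6.

6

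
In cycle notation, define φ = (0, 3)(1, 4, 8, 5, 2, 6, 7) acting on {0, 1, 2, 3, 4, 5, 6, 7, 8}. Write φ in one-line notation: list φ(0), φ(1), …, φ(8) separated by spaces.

Reading each image from the cycles: 0↦3, 1↦4, 2↦6, 3↦0, 4↦8, 5↦2, 6↦7, 7↦1, 8↦5.
Listing these in domain order gives 3 4 6 0 8 2 7 1 5.

3 4 6 0 8 2 7 1 5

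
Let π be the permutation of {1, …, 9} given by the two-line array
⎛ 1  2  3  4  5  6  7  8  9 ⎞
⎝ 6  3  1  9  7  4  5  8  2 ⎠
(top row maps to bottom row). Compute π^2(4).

2

Tracing 4 → 9 → … returns to 4 after 6 steps, so 4 lies in a 6-cycle (1, 6, 4, 9, 2, 3).
Advancing 2 steps from 4: 4 → 9 → 2.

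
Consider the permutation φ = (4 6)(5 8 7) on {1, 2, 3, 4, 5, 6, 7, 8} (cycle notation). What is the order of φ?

The cycle type of φ is (3, 2, 1, 1, 1).
The order of φ is the least common multiple of its cycle lengths: lcm(3, 2) = 6.

6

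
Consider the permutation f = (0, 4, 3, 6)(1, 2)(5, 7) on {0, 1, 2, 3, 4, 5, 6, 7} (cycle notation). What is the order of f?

The disjoint cycles have lengths 4, 2, 2.
Since disjoint cycles commute, ord(f) = lcm(4, 2, 2) = 4.

4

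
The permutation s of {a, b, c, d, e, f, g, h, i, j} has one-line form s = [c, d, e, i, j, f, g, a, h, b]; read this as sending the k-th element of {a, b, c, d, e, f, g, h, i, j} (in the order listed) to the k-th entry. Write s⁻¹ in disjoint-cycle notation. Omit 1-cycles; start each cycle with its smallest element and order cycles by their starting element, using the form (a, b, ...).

(a, h, i, d, b, j, e, c)

The cycle decomposition of s is (a, c, e, j, b, d, i, h).
The inverse reverses every cycle; in canonical form, s⁻¹ = (a, h, i, d, b, j, e, c).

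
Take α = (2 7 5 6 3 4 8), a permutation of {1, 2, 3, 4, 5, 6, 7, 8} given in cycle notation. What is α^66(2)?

2 lies in the 7-cycle (2 7 5 6 3 4 8).
Since the cycle has length 7, α^66 acts on it the same as α^3 (66 mod 7 = 3).
Advancing 3 steps from 2: 2 → 7 → 5 → 6.

6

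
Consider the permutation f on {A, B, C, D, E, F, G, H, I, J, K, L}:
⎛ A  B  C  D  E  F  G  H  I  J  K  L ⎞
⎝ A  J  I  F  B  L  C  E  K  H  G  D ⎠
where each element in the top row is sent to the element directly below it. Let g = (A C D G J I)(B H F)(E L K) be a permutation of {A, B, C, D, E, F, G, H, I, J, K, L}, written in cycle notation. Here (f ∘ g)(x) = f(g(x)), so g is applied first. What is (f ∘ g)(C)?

F

(f ∘ g)(C) = f(g(C)). g(C) = D, then f(D) = F. So (f ∘ g)(C) = F.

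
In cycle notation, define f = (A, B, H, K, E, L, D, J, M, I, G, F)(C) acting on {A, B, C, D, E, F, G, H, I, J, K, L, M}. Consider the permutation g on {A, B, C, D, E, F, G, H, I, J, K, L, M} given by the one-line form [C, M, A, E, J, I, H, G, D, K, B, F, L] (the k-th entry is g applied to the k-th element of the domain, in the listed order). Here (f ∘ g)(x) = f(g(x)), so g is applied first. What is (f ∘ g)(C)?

g(C) = A, then f(A) = B; composing gives (f ∘ g)(C) = B.

B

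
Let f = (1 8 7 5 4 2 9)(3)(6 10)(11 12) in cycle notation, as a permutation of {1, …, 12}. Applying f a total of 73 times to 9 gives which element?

7

9 lies in the 7-cycle (1 8 7 5 4 2 9).
On a 7-cycle, f^7 is the identity, so f^73 = f^3 there (73 ≡ 3 mod 7).
Stepping 3 places around the cycle: 9 → 1 → 8 → 7.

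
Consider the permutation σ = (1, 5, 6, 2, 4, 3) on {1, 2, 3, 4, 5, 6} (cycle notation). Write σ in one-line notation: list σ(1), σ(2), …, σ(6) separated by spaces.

5 4 1 3 6 2

Each element maps to the next entry in its cycle (wrapping to the front): 1↦5, 2↦4, 3↦1, 4↦3, 5↦6, 6↦2.
So the one-line form is 5 4 1 3 6 2.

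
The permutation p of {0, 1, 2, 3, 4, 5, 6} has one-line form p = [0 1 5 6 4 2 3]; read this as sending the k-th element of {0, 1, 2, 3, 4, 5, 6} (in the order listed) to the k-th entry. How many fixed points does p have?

The fixed points (elements with p(x) = x) are {0, 1, 4}, so there are 3.

3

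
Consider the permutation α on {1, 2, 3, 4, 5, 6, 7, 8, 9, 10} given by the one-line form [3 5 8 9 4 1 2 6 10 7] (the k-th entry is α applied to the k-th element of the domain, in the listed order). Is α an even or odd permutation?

even

In disjoint-cycle form the cycle lengths are 6, 4.
A cycle of length ℓ contributes ℓ−1 transpositions, so α is a product of 5 + 3 = 8 transpositions — even.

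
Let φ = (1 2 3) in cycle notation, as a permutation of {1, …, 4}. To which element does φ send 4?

4

4 does not appear in any cycle of φ, so it is a fixed point: φ(4) = 4.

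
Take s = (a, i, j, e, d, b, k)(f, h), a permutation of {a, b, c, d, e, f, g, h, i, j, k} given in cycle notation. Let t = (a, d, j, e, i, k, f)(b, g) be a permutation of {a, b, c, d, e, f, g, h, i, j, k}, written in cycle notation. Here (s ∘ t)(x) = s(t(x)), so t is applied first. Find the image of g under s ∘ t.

t(g) = b, then s(b) = k; composing gives (s ∘ t)(g) = k.

k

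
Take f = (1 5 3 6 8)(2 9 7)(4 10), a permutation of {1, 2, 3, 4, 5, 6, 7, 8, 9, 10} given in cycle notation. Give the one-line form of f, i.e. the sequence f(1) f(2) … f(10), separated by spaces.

Reading each image from the cycles: 1↦5, 2↦9, 3↦6, 4↦10, 5↦3, 6↦8, 7↦2, 8↦1, 9↦7, 10↦4.
So the one-line form is 5 9 6 10 3 8 2 1 7 4.

5 9 6 10 3 8 2 1 7 4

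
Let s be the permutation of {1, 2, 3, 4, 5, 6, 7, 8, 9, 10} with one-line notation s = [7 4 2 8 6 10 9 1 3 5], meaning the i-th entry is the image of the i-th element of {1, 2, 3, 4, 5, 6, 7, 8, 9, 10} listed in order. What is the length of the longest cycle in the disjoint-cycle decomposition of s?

7

Decomposing into disjoint cycles gives (1, 7, 9, 3, 2, 4, 8)(5, 6, 10); the longest has length 7.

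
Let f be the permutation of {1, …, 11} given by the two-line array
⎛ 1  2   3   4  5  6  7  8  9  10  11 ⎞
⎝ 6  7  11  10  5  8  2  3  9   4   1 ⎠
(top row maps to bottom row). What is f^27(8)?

Tracing 8 → 3 → … returns to 8 after 5 steps, so 8 lies in a 5-cycle (1 6 8 3 11).
Since the cycle has length 5, f^27 acts on it the same as f^2 (27 mod 5 = 2).
Stepping 2 places around the cycle: 8 → 3 → 11.

11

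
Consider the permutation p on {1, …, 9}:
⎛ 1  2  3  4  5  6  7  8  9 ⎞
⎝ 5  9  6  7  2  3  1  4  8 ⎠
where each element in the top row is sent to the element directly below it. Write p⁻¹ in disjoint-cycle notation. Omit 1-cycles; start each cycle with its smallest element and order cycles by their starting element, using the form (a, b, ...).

(1, 7, 4, 8, 9, 2, 5)(3, 6)

First write p in disjoint cycles: (1, 5, 2, 9, 8, 4, 7)(3, 6).
The inverse reverses every cycle; in canonical form, p⁻¹ = (1, 7, 4, 8, 9, 2, 5)(3, 6).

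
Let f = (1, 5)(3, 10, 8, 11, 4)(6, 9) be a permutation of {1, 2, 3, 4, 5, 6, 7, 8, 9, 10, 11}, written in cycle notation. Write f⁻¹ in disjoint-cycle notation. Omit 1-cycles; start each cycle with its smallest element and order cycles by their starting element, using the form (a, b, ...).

The inverse reverses each cycle.
Reversing each cycle of f and rotating so the smallest element leads gives (1, 5)(3, 4, 11, 8, 10)(6, 9).

(1, 5)(3, 4, 11, 8, 10)(6, 9)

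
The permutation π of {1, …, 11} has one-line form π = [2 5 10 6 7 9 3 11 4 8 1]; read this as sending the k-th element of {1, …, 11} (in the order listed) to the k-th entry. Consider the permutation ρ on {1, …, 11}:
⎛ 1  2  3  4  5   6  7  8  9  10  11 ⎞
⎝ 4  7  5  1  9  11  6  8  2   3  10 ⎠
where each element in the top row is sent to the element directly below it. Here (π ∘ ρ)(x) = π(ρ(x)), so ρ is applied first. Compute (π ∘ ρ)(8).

11

(π ∘ ρ)(8) = π(ρ(8)). ρ(8) = 8, then π(8) = 11. So (π ∘ ρ)(8) = 11.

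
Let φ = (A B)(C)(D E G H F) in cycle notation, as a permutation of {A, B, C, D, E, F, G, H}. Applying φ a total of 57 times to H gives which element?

H lies in the 5-cycle (D E G H F).
Powers repeat with period 5 on this cycle, and 57 mod 5 = 2, so φ^57(H) = φ^2(H).
Stepping 2 places around the cycle: H → F → D.

D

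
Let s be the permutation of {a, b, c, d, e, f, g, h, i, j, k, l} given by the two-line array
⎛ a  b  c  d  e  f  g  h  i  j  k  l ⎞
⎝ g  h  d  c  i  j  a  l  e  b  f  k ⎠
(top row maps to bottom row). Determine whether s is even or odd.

even

In disjoint-cycle form the cycle lengths are 6, 2, 2, 2.
A cycle is odd iff its length is even; s has 4 even-length cycles, so sgn(s) = (−1)^4 and s is even.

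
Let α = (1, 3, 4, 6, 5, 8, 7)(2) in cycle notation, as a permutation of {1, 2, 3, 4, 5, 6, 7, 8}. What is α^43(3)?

4

3 lies in the 7-cycle (1, 3, 4, 6, 5, 8, 7).
Since the cycle has length 7, α^43 acts on it the same as α^1 (43 mod 7 = 1).
Advancing 1 step from 3: 3 → 4.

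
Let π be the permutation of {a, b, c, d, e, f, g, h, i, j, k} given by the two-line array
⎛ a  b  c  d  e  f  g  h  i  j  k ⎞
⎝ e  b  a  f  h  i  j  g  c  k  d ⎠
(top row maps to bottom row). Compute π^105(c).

j

Tracing c → a → … returns to c after 10 steps, so c lies in a 10-cycle (a, e, h, g, j, k, d, f, i, c).
On a 10-cycle, π^10 is the identity, so π^105 = π^5 there (105 ≡ 5 mod 10).
Stepping 5 places around the cycle: c → a → e → h → g → j.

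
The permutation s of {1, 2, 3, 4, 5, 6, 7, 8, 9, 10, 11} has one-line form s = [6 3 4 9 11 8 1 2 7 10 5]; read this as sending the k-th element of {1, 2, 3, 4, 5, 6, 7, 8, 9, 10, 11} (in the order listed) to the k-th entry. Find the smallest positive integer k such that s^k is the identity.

8

Decomposing into disjoint cycles gives cycle lengths 8, 2, 1.
Since disjoint cycles commute, ord(s) = lcm(8, 2) = 8.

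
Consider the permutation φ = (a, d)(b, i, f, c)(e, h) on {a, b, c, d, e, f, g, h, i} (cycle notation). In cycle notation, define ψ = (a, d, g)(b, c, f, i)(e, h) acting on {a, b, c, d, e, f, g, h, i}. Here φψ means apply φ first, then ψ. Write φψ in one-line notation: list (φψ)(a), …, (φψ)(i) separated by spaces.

(φψ)(x) = ψ(φ(x)). Computing each image: ψ(φ(a)) = ψ(d) = g, ψ(φ(b)) = ψ(i) = b, ψ(φ(c)) = ψ(b) = c, ψ(φ(d)) = ψ(a) = d, ψ(φ(e)) = ψ(h) = e, ψ(φ(f)) = ψ(c) = f, ψ(φ(g)) = ψ(g) = a, ψ(φ(h)) = ψ(e) = h, ψ(φ(i)) = ψ(f) = i.
Hence φψ = [g b c d e f a h i].

g b c d e f a h i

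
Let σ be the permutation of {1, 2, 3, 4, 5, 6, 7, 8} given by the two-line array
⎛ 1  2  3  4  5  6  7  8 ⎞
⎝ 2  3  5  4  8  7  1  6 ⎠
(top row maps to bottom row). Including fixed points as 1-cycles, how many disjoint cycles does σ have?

The cycle decomposition is (1 2 3 5 8 6 7)(4), which has 2 cycles (counting 1-cycles).

2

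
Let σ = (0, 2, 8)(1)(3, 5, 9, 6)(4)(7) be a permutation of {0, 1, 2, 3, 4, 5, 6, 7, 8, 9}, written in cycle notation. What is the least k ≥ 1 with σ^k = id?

12

The cycle type of σ is (4, 3, 1, 1, 1).
Since disjoint cycles commute, ord(σ) = lcm(4, 3) = 12.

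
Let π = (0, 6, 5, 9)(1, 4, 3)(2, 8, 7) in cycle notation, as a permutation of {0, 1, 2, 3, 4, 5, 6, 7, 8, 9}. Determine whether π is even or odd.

The cycle lengths are 4, 3, 3.
A cycle of length ℓ contributes ℓ−1 transpositions, so π is a product of 3 + 2 + 2 = 7 transpositions — odd.

odd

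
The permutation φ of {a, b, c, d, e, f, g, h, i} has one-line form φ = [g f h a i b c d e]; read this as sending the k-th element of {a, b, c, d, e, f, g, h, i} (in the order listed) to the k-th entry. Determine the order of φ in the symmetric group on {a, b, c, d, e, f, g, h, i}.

10

Decomposing into disjoint cycles gives cycle lengths 5, 2, 2.
The order is lcm(5, 2, 2) = 10.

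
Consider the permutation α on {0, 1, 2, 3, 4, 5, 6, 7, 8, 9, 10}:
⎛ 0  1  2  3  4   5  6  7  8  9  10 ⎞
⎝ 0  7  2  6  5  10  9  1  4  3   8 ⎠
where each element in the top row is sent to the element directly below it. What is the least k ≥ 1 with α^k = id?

12

The disjoint-cycle form of α has cycle lengths 4, 3, 2, 1, 1.
The order is lcm(4, 3, 2) = 12.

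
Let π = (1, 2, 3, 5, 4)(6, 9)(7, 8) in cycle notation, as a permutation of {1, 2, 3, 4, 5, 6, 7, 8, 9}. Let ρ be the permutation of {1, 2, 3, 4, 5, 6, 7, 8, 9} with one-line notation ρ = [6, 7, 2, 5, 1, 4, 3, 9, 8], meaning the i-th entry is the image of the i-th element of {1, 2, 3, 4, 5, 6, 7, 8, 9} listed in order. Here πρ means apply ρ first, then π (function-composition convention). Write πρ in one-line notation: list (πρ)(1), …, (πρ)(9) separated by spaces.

9 8 3 4 2 1 5 6 7

For each element, apply ρ then π: 1 → 6 → 9; 2 → 7 → 8; 3 → 2 → 3; 4 → 5 → 4; 5 → 1 → 2; 6 → 4 → 1; 7 → 3 → 5; 8 → 9 → 6; 9 → 8 → 7.
Collecting the images, πρ = [9 8 3 4 2 1 5 6 7].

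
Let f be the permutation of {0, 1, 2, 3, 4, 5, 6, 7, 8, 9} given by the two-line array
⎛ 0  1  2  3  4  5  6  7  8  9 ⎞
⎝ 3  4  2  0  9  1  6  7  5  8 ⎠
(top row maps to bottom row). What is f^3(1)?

Tracing 1 → 4 → … returns to 1 after 5 steps, so 1 lies in a 5-cycle (1, 4, 9, 8, 5).
Advancing 3 steps from 1: 1 → 4 → 9 → 8.

8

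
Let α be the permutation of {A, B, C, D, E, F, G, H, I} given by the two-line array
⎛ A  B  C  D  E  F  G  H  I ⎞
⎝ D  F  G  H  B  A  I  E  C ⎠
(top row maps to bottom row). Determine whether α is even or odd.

In disjoint-cycle form the cycle lengths are 6, 3.
A cycle of length ℓ contributes ℓ−1 transpositions, so α is a product of 5 + 2 = 7 transpositions — odd.

odd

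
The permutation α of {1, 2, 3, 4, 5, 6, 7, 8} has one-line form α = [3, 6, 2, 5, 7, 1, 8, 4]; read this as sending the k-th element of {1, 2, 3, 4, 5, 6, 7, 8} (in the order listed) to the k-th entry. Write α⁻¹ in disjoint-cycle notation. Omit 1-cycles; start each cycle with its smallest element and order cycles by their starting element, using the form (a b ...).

First write α in disjoint cycles: (1 3 2 6)(4 5 7 8).
The inverse reverses every cycle; in canonical form, α⁻¹ = (1 6 2 3)(4 8 7 5).

(1 6 2 3)(4 8 7 5)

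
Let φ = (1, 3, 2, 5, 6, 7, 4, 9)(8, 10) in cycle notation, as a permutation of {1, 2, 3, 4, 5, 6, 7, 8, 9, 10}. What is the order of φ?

8

The cycle type of φ is (8, 2).
The order of φ is the least common multiple of its cycle lengths: lcm(8, 2) = 8.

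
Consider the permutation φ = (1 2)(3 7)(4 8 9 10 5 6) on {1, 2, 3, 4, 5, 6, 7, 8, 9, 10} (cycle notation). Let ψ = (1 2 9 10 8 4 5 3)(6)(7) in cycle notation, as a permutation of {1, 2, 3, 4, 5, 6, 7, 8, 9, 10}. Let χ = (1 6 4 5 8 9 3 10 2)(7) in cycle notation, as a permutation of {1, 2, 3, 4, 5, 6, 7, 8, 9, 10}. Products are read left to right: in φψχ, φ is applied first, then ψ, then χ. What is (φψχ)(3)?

(φψχ)(3) = χ(ψ(φ(3))). φ(3) = 7, then ψ(7) = 7, then χ(7) = 7, so the result is 7.

7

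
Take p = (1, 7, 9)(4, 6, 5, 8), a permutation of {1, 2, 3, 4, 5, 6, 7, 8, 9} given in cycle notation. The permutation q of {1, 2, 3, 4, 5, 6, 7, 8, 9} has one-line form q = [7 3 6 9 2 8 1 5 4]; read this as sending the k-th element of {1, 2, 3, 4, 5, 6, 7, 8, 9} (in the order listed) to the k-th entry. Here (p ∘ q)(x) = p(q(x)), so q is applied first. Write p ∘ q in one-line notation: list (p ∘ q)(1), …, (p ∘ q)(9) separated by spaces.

For each element, apply q then p: 1 → 7 → 9; 2 → 3 → 3; 3 → 6 → 5; 4 → 9 → 1; 5 → 2 → 2; 6 → 8 → 4; 7 → 1 → 7; 8 → 5 → 8; 9 → 4 → 6.
So p ∘ q in one-line form is 9 3 5 1 2 4 7 8 6.

9 3 5 1 2 4 7 8 6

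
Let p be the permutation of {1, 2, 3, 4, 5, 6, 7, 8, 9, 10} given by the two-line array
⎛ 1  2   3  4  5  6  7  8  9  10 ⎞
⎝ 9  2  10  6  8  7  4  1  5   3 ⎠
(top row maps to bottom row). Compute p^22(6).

7

Tracing 6 → 7 → … returns to 6 after 3 steps, so 6 lies in a 3-cycle (4, 6, 7).
Powers repeat with period 3 on this cycle, and 22 mod 3 = 1, so p^22(6) = p^1(6).
Stepping 1 place around the cycle: 6 → 7.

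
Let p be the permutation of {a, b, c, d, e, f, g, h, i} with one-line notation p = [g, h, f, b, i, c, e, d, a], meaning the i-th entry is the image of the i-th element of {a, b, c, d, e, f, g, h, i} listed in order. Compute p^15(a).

Tracing a → g → … returns to a after 4 steps, so a lies in a 4-cycle (a, g, e, i).
Since the cycle has length 4, p^15 acts on it the same as p^3 (15 mod 4 = 3).
Stepping 3 places around the cycle: a → g → e → i.

i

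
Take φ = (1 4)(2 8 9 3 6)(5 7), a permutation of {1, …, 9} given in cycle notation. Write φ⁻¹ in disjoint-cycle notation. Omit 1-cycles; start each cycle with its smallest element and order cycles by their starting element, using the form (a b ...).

The inverse reverses each cycle.
Reversing each cycle of φ and rotating so the smallest element leads gives (1 4)(2 6 3 9 8)(5 7).

(1 4)(2 6 3 9 8)(5 7)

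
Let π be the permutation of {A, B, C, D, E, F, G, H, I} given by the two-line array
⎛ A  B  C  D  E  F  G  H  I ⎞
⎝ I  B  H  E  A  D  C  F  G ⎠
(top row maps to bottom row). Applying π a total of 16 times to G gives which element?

G

Tracing G → C → … returns to G after 8 steps, so G lies in an 8-cycle (A, I, G, C, H, F, D, E).
Powers repeat with period 8 on this cycle, and 16 mod 8 = 0, so π^16(G) = π^0(G).
So π^16(G) = G.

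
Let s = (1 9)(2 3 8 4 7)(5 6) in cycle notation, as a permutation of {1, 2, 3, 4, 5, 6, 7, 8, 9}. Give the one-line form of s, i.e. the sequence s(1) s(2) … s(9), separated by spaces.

9 3 8 7 6 5 2 4 1

Each element maps to the next entry in its cycle (wrapping to the front): 1↦9, 2↦3, 3↦8, 4↦7, 5↦6, 6↦5, 7↦2, 8↦4, 9↦1.
So the one-line form is 9 3 8 7 6 5 2 4 1.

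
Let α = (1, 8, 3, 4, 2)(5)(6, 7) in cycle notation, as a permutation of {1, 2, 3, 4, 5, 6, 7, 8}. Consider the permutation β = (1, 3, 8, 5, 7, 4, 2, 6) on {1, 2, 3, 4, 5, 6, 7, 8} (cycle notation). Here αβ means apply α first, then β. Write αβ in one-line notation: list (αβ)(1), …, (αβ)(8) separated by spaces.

5 3 2 6 7 4 1 8

Chase each element through α then β: 1 → 8 → 5; 2 → 1 → 3; 3 → 4 → 2; 4 → 2 → 6; 5 → 5 → 7; 6 → 7 → 4; 7 → 6 → 1; 8 → 3 → 8.
Collecting the images, αβ = [5 3 2 6 7 4 1 8].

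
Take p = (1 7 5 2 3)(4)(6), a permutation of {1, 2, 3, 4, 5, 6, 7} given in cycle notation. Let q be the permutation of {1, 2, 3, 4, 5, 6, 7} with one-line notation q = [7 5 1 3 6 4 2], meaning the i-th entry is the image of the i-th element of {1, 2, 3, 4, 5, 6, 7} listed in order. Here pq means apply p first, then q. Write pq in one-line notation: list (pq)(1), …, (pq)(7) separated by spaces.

2 1 7 3 5 4 6

For each element, apply p then q: 1 → 7 → 2; 2 → 3 → 1; 3 → 1 → 7; 4 → 4 → 3; 5 → 2 → 5; 6 → 6 → 4; 7 → 5 → 6.
So pq in one-line form is 2 1 7 3 5 4 6.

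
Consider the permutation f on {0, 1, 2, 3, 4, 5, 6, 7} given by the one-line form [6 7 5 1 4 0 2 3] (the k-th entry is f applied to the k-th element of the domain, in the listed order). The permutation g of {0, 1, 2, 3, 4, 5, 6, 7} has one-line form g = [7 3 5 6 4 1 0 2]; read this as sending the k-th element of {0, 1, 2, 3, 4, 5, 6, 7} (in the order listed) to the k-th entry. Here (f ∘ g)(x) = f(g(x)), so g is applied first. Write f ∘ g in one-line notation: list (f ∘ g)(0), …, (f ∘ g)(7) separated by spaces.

3 1 0 2 4 7 6 5

Chase each element through g then f: 0 → 7 → 3; 1 → 3 → 1; 2 → 5 → 0; 3 → 6 → 2; 4 → 4 → 4; 5 → 1 → 7; 6 → 0 → 6; 7 → 2 → 5.
Collecting the images, f ∘ g = [3 1 0 2 4 7 6 5].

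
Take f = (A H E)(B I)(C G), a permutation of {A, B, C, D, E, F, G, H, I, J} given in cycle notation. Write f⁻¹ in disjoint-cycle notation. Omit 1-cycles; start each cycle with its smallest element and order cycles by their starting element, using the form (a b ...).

Inverting a permutation written in cycle notation just reverses the order within every cycle.
Reversing each cycle of f and rotating so the smallest element leads gives (A E H)(B I)(C G).

(A E H)(B I)(C G)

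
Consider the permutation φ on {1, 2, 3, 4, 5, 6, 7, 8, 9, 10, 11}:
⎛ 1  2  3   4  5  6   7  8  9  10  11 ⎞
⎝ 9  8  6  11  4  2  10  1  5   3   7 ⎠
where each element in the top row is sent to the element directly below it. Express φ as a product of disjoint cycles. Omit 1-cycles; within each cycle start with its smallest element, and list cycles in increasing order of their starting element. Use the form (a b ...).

(1 9 5 4 11 7 10 3 6 2 8)

Iterating φ from 1 gives 1 → 9 → 5 → 4 → 11 → 7 → 10 → 3 → 6 → 2 → 8 → 1; that is the 11-cycle (1 9 5 4 11 7 10 3 6 2 8).
Continuing from each remaining unvisited element yields (1 9 5 4 11 7 10 3 6 2 8).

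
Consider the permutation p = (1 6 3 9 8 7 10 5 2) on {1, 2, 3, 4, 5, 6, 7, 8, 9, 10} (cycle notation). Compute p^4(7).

7 lies in the 9-cycle (1 6 3 9 8 7 10 5 2).
Advancing 4 steps from 7: 7 → 10 → 5 → 2 → 1.

1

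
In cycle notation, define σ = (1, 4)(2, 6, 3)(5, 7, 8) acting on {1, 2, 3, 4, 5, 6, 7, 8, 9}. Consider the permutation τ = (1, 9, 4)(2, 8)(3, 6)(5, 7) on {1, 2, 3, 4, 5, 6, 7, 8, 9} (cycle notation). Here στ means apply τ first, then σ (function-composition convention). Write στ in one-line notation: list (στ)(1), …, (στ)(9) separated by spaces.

(στ)(x) = σ(τ(x)). Computing each image: σ(τ(1)) = σ(9) = 9, σ(τ(2)) = σ(8) = 5, σ(τ(3)) = σ(6) = 3, σ(τ(4)) = σ(1) = 4, σ(τ(5)) = σ(7) = 8, σ(τ(6)) = σ(3) = 2, σ(τ(7)) = σ(5) = 7, σ(τ(8)) = σ(2) = 6, σ(τ(9)) = σ(4) = 1.
Hence στ = [9 5 3 4 8 2 7 6 1].

9 5 3 4 8 2 7 6 1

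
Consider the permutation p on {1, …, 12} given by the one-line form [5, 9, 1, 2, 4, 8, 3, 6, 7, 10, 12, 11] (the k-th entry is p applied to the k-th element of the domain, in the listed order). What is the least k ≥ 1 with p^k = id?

14

Decomposing into disjoint cycles gives cycle lengths 7, 2, 2, 1.
The order of p is the least common multiple of its cycle lengths: lcm(7, 2, 2) = 14.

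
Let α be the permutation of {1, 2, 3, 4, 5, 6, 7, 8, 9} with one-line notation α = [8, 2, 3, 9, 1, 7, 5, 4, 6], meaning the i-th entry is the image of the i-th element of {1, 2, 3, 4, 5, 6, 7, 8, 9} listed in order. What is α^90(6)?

Tracing 6 → 7 → … returns to 6 after 7 steps, so 6 lies in a 7-cycle (1 8 4 9 6 7 5).
Since the cycle has length 7, α^90 acts on it the same as α^6 (90 mod 7 = 6).
Advancing 6 steps from 6: 6 → 7 → 5 → 1 → 8 → 4 → 9.

9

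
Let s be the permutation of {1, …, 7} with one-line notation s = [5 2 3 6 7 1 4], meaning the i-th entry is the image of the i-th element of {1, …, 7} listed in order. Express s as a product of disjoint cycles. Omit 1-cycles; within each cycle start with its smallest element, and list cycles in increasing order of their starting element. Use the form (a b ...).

(1 5 7 4 6)

Iterating s from 1 gives 1 → 5 → 7 → 4 → 6 → 1; that is the 5-cycle (1 5 7 4 6).
Continuing from each remaining unvisited element yields (1 5 7 4 6).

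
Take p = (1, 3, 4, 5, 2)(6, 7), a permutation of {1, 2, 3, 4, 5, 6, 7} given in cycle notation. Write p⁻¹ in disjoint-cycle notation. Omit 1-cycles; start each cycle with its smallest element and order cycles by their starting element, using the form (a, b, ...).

If p sends a → b within a cycle, p⁻¹ sends b → a; equivalently, reverse each cycle.
Reversing each cycle of p and rotating so the smallest element leads gives (1, 2, 5, 4, 3)(6, 7).

(1, 2, 5, 4, 3)(6, 7)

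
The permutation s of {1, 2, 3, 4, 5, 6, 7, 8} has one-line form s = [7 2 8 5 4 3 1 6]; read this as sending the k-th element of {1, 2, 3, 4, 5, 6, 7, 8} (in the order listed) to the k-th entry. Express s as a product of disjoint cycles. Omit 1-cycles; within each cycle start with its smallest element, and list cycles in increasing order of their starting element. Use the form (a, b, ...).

(1, 7)(3, 8, 6)(4, 5)

Iterating s from 1 gives 1 → 7 → 1; that is the 2-cycle (1, 7).
Repeating from the next unused element and collecting all non-trivial cycles gives (1, 7)(3, 8, 6)(4, 5).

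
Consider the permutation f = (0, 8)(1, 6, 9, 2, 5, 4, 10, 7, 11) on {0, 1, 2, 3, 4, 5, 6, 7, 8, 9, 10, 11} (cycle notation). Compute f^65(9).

9 lies in the 9-cycle (1, 6, 9, 2, 5, 4, 10, 7, 11).
On a 9-cycle, f^9 is the identity, so f^65 = f^2 there (65 ≡ 2 mod 9).
Advancing 2 steps from 9: 9 → 2 → 5.

5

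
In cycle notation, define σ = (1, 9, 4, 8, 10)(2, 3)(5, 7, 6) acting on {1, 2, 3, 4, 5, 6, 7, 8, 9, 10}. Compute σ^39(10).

10 lies in the 5-cycle (1, 9, 4, 8, 10).
On a 5-cycle, σ^5 is the identity, so σ^39 = σ^4 there (39 ≡ 4 mod 5).
Stepping 4 places around the cycle: 10 → 1 → 9 → 4 → 8.

8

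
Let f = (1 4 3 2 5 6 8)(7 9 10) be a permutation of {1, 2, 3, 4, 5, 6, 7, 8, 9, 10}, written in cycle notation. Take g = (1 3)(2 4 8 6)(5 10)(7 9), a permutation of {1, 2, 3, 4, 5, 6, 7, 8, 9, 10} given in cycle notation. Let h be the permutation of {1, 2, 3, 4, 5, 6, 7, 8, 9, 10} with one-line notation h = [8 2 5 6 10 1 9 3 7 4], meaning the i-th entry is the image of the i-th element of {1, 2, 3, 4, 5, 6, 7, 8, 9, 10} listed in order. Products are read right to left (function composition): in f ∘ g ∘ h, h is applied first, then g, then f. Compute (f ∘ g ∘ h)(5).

Chase 5: h(5) = 10; g(10) = 5; f(5) = 6. Hence (f ∘ g ∘ h)(5) = 6.

6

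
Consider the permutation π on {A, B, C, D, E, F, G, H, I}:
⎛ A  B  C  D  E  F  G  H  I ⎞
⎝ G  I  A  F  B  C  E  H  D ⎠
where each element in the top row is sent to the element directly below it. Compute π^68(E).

F

Tracing E → B → … returns to E after 8 steps, so E lies in an 8-cycle (A G E B I D F C).
Powers repeat with period 8 on this cycle, and 68 mod 8 = 4, so π^68(E) = π^4(E).
Advancing 4 steps from E: E → B → I → D → F.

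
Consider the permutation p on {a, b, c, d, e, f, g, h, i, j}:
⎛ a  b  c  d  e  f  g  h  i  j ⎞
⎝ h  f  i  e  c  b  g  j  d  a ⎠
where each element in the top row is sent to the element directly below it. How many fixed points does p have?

1

The fixed points (elements with p(x) = x) are {g}, so there is 1.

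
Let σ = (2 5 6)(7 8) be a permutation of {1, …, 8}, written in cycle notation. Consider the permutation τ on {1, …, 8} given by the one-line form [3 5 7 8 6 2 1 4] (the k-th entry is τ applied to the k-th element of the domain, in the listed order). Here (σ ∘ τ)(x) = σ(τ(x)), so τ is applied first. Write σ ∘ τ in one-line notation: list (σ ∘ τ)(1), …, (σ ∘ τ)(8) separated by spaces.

3 6 8 7 2 5 1 4

For each element, apply τ then σ: 1 → 3 → 3; 2 → 5 → 6; 3 → 7 → 8; 4 → 8 → 7; 5 → 6 → 2; 6 → 2 → 5; 7 → 1 → 1; 8 → 4 → 4.
So σ ∘ τ in one-line form is 3 6 8 7 2 5 1 4.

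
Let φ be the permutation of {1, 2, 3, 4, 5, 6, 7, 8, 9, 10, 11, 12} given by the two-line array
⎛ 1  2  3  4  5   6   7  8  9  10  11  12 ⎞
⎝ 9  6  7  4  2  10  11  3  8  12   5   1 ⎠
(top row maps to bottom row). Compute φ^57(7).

5

Tracing 7 → 11 → … returns to 7 after 11 steps, so 7 lies in an 11-cycle (1 9 8 3 7 11 5 2 6 10 12).
Since the cycle has length 11, φ^57 acts on it the same as φ^2 (57 mod 11 = 2).
Advancing 2 steps from 7: 7 → 11 → 5.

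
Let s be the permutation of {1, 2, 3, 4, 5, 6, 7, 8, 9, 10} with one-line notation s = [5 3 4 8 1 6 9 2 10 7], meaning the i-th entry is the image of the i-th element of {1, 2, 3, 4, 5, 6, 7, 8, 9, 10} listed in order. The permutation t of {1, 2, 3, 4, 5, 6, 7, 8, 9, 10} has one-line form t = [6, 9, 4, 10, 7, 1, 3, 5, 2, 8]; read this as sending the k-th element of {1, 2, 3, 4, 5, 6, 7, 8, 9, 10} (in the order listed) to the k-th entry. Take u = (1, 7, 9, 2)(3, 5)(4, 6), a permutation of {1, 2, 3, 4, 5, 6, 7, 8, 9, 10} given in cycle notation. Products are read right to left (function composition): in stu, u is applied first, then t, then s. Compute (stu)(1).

(stu)(1) = s(t(u(1))). u(1) = 7, then t(7) = 3, then s(3) = 4, so the result is 4.

4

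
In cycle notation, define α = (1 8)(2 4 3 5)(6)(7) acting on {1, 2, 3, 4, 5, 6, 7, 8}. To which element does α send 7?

7

The 1-cycle (7) fixes 7, so α(7) = 7.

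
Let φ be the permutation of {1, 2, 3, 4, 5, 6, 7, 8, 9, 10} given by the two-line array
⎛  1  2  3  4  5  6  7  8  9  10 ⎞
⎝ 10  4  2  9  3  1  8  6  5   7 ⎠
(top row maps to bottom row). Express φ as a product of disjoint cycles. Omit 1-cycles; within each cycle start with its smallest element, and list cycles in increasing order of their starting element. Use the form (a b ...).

(1 10 7 8 6)(2 4 9 5 3)

From 1: 1 → 10 → 7 → 8 → 6 → 1, closing the cycle (1 10 7 8 6).
Repeating from the next unused element and collecting all non-trivial cycles gives (1 10 7 8 6)(2 4 9 5 3).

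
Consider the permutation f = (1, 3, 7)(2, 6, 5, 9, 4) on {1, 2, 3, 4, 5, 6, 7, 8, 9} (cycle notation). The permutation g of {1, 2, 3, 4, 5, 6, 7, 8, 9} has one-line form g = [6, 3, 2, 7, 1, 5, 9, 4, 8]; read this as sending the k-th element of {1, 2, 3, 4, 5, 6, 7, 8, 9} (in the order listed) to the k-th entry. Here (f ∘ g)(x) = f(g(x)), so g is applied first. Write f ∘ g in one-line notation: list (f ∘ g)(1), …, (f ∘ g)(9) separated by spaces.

5 7 6 1 3 9 4 2 8

Chase each element through g then f: 1 → 6 → 5; 2 → 3 → 7; 3 → 2 → 6; 4 → 7 → 1; 5 → 1 → 3; 6 → 5 → 9; 7 → 9 → 4; 8 → 4 → 2; 9 → 8 → 8.
So f ∘ g in one-line form is 5 7 6 1 3 9 4 2 8.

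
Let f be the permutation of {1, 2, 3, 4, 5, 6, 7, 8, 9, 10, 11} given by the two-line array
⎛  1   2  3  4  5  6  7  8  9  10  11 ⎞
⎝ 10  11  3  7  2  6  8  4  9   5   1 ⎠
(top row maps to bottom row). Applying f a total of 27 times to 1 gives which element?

Tracing 1 → 10 → … returns to 1 after 5 steps, so 1 lies in a 5-cycle (1, 10, 5, 2, 11).
Powers repeat with period 5 on this cycle, and 27 mod 5 = 2, so f^27(1) = f^2(1).
Stepping 2 places around the cycle: 1 → 10 → 5.

5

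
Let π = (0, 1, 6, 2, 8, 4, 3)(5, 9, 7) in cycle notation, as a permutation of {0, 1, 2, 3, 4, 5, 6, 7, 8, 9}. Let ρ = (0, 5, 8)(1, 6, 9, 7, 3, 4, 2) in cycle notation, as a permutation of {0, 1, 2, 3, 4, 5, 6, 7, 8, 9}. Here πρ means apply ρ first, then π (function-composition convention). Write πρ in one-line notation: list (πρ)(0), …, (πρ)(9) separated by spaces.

(πρ)(x) = π(ρ(x)). Computing each image: π(ρ(0)) = π(5) = 9, π(ρ(1)) = π(6) = 2, π(ρ(2)) = π(1) = 6, π(ρ(3)) = π(4) = 3, π(ρ(4)) = π(2) = 8, π(ρ(5)) = π(8) = 4, π(ρ(6)) = π(9) = 7, π(ρ(7)) = π(3) = 0, π(ρ(8)) = π(0) = 1, π(ρ(9)) = π(7) = 5.
Hence πρ = [9 2 6 3 8 4 7 0 1 5].

9 2 6 3 8 4 7 0 1 5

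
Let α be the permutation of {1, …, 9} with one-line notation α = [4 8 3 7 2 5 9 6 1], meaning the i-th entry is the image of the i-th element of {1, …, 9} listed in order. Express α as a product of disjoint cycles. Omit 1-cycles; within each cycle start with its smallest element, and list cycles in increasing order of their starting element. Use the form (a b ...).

Iterating α from 1 gives 1 → 4 → 7 → 9 → 1; that is the 4-cycle (1 4 7 9).
Continuing from each remaining unvisited element yields (1 4 7 9)(2 8 6 5).

(1 4 7 9)(2 8 6 5)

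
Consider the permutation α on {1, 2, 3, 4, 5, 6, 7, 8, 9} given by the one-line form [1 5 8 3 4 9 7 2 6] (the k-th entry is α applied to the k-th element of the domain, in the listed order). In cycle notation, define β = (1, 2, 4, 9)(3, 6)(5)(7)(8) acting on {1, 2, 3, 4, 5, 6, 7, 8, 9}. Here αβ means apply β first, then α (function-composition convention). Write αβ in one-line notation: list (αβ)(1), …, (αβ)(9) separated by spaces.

Chase each element through β then α: 1 → 2 → 5; 2 → 4 → 3; 3 → 6 → 9; 4 → 9 → 6; 5 → 5 → 4; 6 → 3 → 8; 7 → 7 → 7; 8 → 8 → 2; 9 → 1 → 1.
So αβ in one-line form is 5 3 9 6 4 8 7 2 1.

5 3 9 6 4 8 7 2 1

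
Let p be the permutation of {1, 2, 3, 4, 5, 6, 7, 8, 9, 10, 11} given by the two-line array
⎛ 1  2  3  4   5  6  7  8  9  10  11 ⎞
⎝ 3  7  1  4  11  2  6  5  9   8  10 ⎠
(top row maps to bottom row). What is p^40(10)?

Tracing 10 → 8 → … returns to 10 after 4 steps, so 10 lies in a 4-cycle (5 11 10 8).
Powers repeat with period 4 on this cycle, and 40 mod 4 = 0, so p^40(10) = p^0(10).
So p^40(10) = 10.

10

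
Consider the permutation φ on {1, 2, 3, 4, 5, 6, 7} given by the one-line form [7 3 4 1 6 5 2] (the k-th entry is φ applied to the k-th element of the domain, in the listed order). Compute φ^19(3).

2

Tracing 3 → 4 → … returns to 3 after 5 steps, so 3 lies in a 5-cycle (1 7 2 3 4).
On a 5-cycle, φ^5 is the identity, so φ^19 = φ^4 there (19 ≡ 4 mod 5).
Advancing 4 steps from 3: 3 → 4 → 1 → 7 → 2.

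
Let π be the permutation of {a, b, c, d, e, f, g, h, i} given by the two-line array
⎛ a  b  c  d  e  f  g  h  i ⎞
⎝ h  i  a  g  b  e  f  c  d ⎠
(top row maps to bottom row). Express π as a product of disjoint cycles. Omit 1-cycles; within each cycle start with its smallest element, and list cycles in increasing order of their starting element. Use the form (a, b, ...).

(a, h, c)(b, i, d, g, f, e)

Iterating π from a gives a → h → c → a; that is the 3-cycle (a, h, c).
Repeating from the next unused element and collecting all non-trivial cycles gives (a, h, c)(b, i, d, g, f, e).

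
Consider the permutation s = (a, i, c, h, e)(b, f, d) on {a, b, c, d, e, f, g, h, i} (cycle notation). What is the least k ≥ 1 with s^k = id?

The disjoint cycles have lengths 5, 3, 1.
The order of s is the least common multiple of its cycle lengths: lcm(5, 3) = 15.

15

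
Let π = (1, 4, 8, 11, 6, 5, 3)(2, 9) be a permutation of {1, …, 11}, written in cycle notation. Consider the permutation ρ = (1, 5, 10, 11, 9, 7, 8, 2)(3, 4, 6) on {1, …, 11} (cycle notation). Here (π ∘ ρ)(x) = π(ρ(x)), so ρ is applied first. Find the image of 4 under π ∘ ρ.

5

First apply ρ: ρ(4) = 6, then π(6) = 5. Thus (π ∘ ρ)(4) = 5.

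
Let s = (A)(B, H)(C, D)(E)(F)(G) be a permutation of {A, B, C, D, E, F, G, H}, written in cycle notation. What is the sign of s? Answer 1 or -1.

1

The cycle lengths are 2, 2, 1, 1, 1, 1.
A cycle is odd iff its length is even; s has 2 even-length cycles, so sgn(s) = (−1)^2 and s is even.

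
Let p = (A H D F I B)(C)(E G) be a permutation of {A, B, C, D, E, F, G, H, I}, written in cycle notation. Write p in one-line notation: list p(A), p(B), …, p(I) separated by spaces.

Each element maps to the next entry in its cycle (wrapping to the front): A→H, B→A, C→C, D→F, E→G, F→I, G→E, H→D, I→B.
Listing these in domain order gives H A C F G I E D B.

H A C F G I E D B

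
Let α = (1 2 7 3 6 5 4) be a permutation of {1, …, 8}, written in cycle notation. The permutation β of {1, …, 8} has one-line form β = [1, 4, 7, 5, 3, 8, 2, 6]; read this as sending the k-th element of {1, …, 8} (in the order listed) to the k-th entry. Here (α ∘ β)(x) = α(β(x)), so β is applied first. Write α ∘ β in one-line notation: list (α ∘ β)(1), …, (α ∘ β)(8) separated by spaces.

For each element, apply β then α: 1 → 1 → 2; 2 → 4 → 1; 3 → 7 → 3; 4 → 5 → 4; 5 → 3 → 6; 6 → 8 → 8; 7 → 2 → 7; 8 → 6 → 5.
Collecting the images, α ∘ β = [2 1 3 4 6 8 7 5].

2 1 3 4 6 8 7 5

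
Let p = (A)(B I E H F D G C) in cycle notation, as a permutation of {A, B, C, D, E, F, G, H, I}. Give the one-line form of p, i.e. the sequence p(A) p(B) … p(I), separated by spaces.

A I B G H D C F E

Each element maps to the next entry in its cycle (wrapping to the front): A→A, B→I, C→B, D→G, E→H, F→D, G→C, H→F, I→E.
Listing these in domain order gives A I B G H D C F E.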